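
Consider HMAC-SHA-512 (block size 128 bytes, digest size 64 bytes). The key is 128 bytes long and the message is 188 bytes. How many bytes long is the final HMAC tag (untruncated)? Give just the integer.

The tag is one SHA-512 digest: 64 bytes.

64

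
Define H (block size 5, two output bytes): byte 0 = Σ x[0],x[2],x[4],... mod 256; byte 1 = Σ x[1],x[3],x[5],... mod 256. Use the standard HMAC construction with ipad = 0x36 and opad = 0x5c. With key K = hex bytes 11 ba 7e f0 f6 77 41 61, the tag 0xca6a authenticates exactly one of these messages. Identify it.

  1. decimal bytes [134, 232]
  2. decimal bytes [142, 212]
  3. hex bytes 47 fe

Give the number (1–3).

2

Key hex bytes 11 ba 7e f0 f6 77 41 61 is 8 bytes > B = 5, so hash it first: H(key) = c6 82, then zero-pad to 5 bytes: K' = c6 82 00 00 00.
K' ⊕ ipad = f0 b4 36 36 36; K' ⊕ opad = 9a de 5c 5c 5c.
m1: inner = H(f0 b4 36 36 36 86 e8) = 44 70; tag = H(9a de 5c 5c 5c 44 70) = c27e
m2: inner = H(f0 b4 36 36 36 8e d4) = 30 78; tag = H(9a de 5c 5c 5c 30 78) = ca6a ← matches
m3: inner = H(f0 b4 36 36 36 47 fe) = 5a 31; tag = H(9a de 5c 5c 5c 5a 31) = 8394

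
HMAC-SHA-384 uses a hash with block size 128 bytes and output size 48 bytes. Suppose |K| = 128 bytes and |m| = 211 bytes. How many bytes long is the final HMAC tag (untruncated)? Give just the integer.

The tag is one SHA-384 digest: 48 bytes.

48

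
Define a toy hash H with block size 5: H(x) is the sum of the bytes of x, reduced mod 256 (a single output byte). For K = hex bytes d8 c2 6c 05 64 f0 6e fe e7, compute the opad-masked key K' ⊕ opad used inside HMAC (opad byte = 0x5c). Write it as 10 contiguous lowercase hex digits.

ee5c5c5c5c

Key hex bytes d8 c2 6c 05 64 f0 6e fe e7 is 9 bytes > B = 5, so hash it first: H(key) = b2, then zero-pad to 5 bytes: K' = b2 00 00 00 00.
XOR each byte with 0x5c: b2⊕5c=ee, 00⊕5c=5c, 00⊕5c=5c, 00⊕5c=5c, 00⊕5c=5c.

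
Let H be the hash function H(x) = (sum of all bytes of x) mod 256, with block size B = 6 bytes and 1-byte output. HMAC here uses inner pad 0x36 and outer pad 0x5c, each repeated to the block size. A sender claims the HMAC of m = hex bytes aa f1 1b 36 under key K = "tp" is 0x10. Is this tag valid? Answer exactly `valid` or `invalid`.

Key "tp" = 74 70 is 2 bytes ≤ B = 6; zero-pad to 6 bytes: K' = 74 70 00 00 00 00.
K' ⊕ ipad = 42 46 36 36 36 36; K' ⊕ opad = 28 2c 5c 5c 5c 5c.
Inner hash: sum = 66+70+54+54+54+54+170+241+27+54 = 844; mod 256 = 76 → 4c.
Outer hash (recomputed tag): sum = 40+44+92+92+92+92+76 = 528; mod 256 = 16 → 10.
Recomputed tag = 10; claimed = 10 → match.

valid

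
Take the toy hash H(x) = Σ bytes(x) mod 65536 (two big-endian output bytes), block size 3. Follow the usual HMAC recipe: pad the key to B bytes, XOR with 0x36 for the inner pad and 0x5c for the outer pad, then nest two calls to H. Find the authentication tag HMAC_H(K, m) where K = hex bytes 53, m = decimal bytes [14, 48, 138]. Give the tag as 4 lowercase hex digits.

Key hex bytes 53 is 1 byte ≤ B = 3; zero-pad to 3 bytes: K' = 53 00 00.
K' ⊕ ipad = 65 36 36.  K' ⊕ opad = 0f 5c 5c.
Inner input = (K'⊕ipad) ∥ m = 65 36 36 ∥ 0e 30 8a.
Inner hash: sum = 101+54+54+14+48+138 = 409 → 01 99.
Outer input = (K'⊕opad) ∥ inner = 0f 5c 5c ∥ 01 99.
Outer hash (tag): sum = 15+92+92+1+153 = 353 → 01 61.

0161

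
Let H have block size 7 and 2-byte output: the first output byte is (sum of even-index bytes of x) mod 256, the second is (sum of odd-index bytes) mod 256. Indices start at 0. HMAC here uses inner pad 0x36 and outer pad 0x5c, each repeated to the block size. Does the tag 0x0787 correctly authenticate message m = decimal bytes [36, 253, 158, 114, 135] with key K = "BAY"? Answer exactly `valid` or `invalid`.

invalid

Key "BAY" = 42 41 59 is 3 bytes ≤ B = 7; zero-pad to 7 bytes: K' = 42 41 59 00 00 00 00.
K' ⊕ ipad = 74 77 6f 36 36 36 36; K' ⊕ opad = 1e 1d 05 5c 5c 5c 5c.
Inner hash: even-index sum = 702 mod 256 = 190; odd-index sum = 556 mod 256 = 44 → be 2c.
Outer hash (recomputed tag): even-index sum = 263 mod 256 = 7; odd-index sum = 403 mod 256 = 147 → 07 93.
Recomputed tag = 0793; claimed = 0787 → mismatch.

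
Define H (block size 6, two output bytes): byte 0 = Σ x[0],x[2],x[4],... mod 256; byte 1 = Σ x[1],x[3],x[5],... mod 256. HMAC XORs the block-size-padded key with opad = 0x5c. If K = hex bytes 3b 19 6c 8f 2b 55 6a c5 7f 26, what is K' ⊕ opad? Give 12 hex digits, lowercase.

Key hex bytes 3b 19 6c 8f 2b 55 6a c5 7f 26 is 10 bytes > B = 6, so hash it first: H(key) = bb e8, then zero-pad to 6 bytes: K' = bb e8 00 00 00 00.
XOR each byte with 0x5c: bb⊕5c=e7, e8⊕5c=b4, 00⊕5c=5c, 00⊕5c=5c, 00⊕5c=5c, 00⊕5c=5c.

e7b45c5c5c5c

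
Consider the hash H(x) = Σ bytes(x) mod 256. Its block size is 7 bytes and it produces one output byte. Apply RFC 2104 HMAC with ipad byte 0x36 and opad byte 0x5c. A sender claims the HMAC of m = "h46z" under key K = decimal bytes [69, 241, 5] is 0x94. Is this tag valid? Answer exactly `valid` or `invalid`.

Key decimal bytes [69, 241, 5] = 45 f1 05 is 3 bytes ≤ B = 7; zero-pad to 7 bytes: K' = 45 f1 05 00 00 00 00.
K' ⊕ ipad = 73 c7 33 36 36 36 36; K' ⊕ opad = 19 ad 59 5c 5c 5c 5c.
Inner hash: sum = 115+199+51+54+54+54+54+104+52+54+122 = 913; mod 256 = 145 → 91.
Outer hash (recomputed tag): sum = 25+173+89+92+92+92+92+145 = 800; mod 256 = 32 → 20.
Recomputed tag = 20; claimed = 94 → mismatch.

invalid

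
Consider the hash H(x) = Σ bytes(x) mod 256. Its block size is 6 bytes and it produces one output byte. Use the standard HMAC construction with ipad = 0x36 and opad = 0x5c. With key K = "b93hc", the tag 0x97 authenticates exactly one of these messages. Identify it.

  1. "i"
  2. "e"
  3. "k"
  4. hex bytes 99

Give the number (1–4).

Key "b93hc" = 62 39 33 68 63 is 5 bytes ≤ B = 6; zero-pad to 6 bytes: K' = 62 39 33 68 63 00.
K' ⊕ ipad = 54 0f 05 5e 55 36; K' ⊕ opad = 3e 65 6f 34 3f 5c.
m1: inner = H(54 0f 05 5e 55 36 69) = ba; tag = H(3e 65 6f 34 3f 5c ba) = 9b
m2: inner = H(54 0f 05 5e 55 36 65) = b6; tag = H(3e 65 6f 34 3f 5c b6) = 97 ← matches
m3: inner = H(54 0f 05 5e 55 36 6b) = bc; tag = H(3e 65 6f 34 3f 5c bc) = 9d
m4: inner = H(54 0f 05 5e 55 36 99) = ea; tag = H(3e 65 6f 34 3f 5c ea) = cb

2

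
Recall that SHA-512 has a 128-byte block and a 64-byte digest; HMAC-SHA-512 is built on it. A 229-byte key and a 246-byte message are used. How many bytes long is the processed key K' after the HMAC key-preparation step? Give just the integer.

Key is 229 > 128 bytes, so it is hashed to 64 bytes then zero-padded to 128: |K'| = 128.

128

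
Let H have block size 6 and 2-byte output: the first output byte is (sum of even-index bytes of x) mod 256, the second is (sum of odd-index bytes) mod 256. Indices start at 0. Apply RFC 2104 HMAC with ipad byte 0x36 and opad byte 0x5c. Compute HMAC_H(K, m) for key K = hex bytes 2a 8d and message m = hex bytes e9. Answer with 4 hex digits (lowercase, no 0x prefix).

Key hex bytes 2a 8d is 2 bytes ≤ B = 6; zero-pad to 6 bytes: K' = 2a 8d 00 00 00 00.
K' ⊕ ipad = 1c bb 36 36 36 36.  K' ⊕ opad = 76 d1 5c 5c 5c 5c.
Inner input = (K'⊕ipad) ∥ m = 1c bb 36 36 36 36 ∥ e9.
Inner hash: even-index sum = 369 mod 256 = 113; odd-index sum = 295 mod 256 = 39 → 71 27.
Outer input = (K'⊕opad) ∥ inner = 76 d1 5c 5c 5c 5c ∥ 71 27.
Outer hash (tag): even-index sum = 415 mod 256 = 159; odd-index sum = 432 mod 256 = 176 → 9f b0.

9fb0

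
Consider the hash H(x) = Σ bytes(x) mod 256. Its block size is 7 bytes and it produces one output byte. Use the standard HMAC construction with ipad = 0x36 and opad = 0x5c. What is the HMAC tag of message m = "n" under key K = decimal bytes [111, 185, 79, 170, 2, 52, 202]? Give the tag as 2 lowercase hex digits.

Key decimal bytes [111, 185, 79, 170, 2, 52, 202] = 6f b9 4f aa 02 34 ca is exactly B = 7 bytes: K' = 6f b9 4f aa 02 34 ca.
K' ⊕ ipad = 59 8f 79 9c 34 02 fc.  K' ⊕ opad = 33 e5 13 f6 5e 68 96.
Inner input = (K'⊕ipad) ∥ m = 59 8f 79 9c 34 02 fc ∥ 6e.
Inner hash: sum = 89+143+121+156+52+2+252+110 = 925; mod 256 = 157 → 9d.
Outer input = (K'⊕opad) ∥ inner = 33 e5 13 f6 5e 68 96 ∥ 9d.
Outer hash (tag): sum = 51+229+19+246+94+104+150+157 = 1050; mod 256 = 26 → 1a.

1a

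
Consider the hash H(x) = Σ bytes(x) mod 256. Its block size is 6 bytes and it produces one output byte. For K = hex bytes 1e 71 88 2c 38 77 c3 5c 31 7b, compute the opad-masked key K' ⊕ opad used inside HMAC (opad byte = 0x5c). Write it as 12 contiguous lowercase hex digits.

Key hex bytes 1e 71 88 2c 38 77 c3 5c 31 7b is 10 bytes > B = 6, so hash it first: H(key) = bd, then zero-pad to 6 bytes: K' = bd 00 00 00 00 00.
XOR each byte with 0x5c: bd⊕5c=e1, 00⊕5c=5c, 00⊕5c=5c, 00⊕5c=5c, 00⊕5c=5c, 00⊕5c=5c.

e15c5c5c5c5c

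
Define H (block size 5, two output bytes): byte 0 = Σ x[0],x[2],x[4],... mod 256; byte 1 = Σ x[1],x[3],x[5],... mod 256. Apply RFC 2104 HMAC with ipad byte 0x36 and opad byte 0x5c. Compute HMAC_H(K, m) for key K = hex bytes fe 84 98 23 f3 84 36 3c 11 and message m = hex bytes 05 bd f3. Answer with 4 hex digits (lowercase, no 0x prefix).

c3a6

Key hex bytes fe 84 98 23 f3 84 36 3c 11 is 9 bytes > B = 5, so hash it first: H(key) = d0 67, then zero-pad to 5 bytes: K' = d0 67 00 00 00.
K' ⊕ ipad = e6 51 36 36 36.  K' ⊕ opad = 8c 3b 5c 5c 5c.
Inner input = (K'⊕ipad) ∥ m = e6 51 36 36 36 ∥ 05 bd f3.
Inner hash: even-index sum = 527 mod 256 = 15; odd-index sum = 383 mod 256 = 127 → 0f 7f.
Outer input = (K'⊕opad) ∥ inner = 8c 3b 5c 5c 5c ∥ 0f 7f.
Outer hash (tag): even-index sum = 451 mod 256 = 195; odd-index sum = 166 mod 256 = 166 → c3 a6.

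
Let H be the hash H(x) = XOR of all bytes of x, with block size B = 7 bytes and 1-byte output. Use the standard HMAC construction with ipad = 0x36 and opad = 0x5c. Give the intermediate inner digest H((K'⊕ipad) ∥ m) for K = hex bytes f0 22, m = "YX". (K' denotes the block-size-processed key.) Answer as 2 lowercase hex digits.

e5

Key hex bytes f0 22 is 2 bytes ≤ B = 7; zero-pad to 7 bytes: K' = f0 22 00 00 00 00 00.
K' ⊕ ipad = c6 14 36 36 36 36 36.
Inner input = c6 14 36 36 36 36 36 ∥ 59 58.
Inner hash: XOR c6⊕14⊕36⊕36⊕36⊕36⊕36⊕59⊕58 = e5.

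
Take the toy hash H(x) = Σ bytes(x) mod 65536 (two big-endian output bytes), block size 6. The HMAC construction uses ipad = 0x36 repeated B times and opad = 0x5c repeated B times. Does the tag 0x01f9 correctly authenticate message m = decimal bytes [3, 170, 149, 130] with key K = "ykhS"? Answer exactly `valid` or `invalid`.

valid

Key "ykhS" = 79 6b 68 53 is 4 bytes ≤ B = 6; zero-pad to 6 bytes: K' = 79 6b 68 53 00 00.
K' ⊕ ipad = 4f 5d 5e 65 36 36; K' ⊕ opad = 25 37 34 0f 5c 5c.
Inner hash: sum = 79+93+94+101+54+54+3+170+149+130 = 927 → 03 9f.
Outer hash (recomputed tag): sum = 37+55+52+15+92+92+3+159 = 505 → 01 f9.
Recomputed tag = 01f9; claimed = 01f9 → match.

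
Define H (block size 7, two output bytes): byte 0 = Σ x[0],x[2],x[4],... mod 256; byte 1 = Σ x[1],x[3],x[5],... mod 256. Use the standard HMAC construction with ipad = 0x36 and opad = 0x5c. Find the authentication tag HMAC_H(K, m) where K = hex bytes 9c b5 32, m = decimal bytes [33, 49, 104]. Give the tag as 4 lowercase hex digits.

5eec

Key hex bytes 9c b5 32 is 3 bytes ≤ B = 7; zero-pad to 7 bytes: K' = 9c b5 32 00 00 00 00.
K' ⊕ ipad = aa 83 04 36 36 36 36.  K' ⊕ opad = c0 e9 6e 5c 5c 5c 5c.
Inner input = (K'⊕ipad) ∥ m = aa 83 04 36 36 36 36 ∥ 21 31 68.
Inner hash: even-index sum = 331 mod 256 = 75; odd-index sum = 376 mod 256 = 120 → 4b 78.
Outer input = (K'⊕opad) ∥ inner = c0 e9 6e 5c 5c 5c 5c ∥ 4b 78.
Outer hash (tag): even-index sum = 606 mod 256 = 94; odd-index sum = 492 mod 256 = 236 → 5e ec.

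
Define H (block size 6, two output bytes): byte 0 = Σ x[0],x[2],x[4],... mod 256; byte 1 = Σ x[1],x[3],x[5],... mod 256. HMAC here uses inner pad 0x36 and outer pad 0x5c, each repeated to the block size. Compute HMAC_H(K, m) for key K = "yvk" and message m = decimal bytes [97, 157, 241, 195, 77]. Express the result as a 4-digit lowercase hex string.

Key "yvk" = 79 76 6b is 3 bytes ≤ B = 6; zero-pad to 6 bytes: K' = 79 76 6b 00 00 00.
K' ⊕ ipad = 4f 40 5d 36 36 36.  K' ⊕ opad = 25 2a 37 5c 5c 5c.
Inner input = (K'⊕ipad) ∥ m = 4f 40 5d 36 36 36 ∥ 61 9d f1 c3 4d.
Inner hash: even-index sum = 641 mod 256 = 129; odd-index sum = 524 mod 256 = 12 → 81 0c.
Outer input = (K'⊕opad) ∥ inner = 25 2a 37 5c 5c 5c ∥ 81 0c.
Outer hash (tag): even-index sum = 313 mod 256 = 57; odd-index sum = 238 mod 256 = 238 → 39 ee.

39ee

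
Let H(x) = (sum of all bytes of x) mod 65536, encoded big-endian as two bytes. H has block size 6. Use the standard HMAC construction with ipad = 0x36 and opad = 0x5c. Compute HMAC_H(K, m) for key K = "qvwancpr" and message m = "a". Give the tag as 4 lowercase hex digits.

Key "qvwancpr" = 71 76 77 61 6e 63 70 72 is 8 bytes > B = 6, so hash it first: H(key) = 03 72, then zero-pad to 6 bytes: K' = 03 72 00 00 00 00.
K' ⊕ ipad = 35 44 36 36 36 36.  K' ⊕ opad = 5f 2e 5c 5c 5c 5c.
Inner input = (K'⊕ipad) ∥ m = 35 44 36 36 36 36 ∥ 61.
Inner hash: sum = 53+68+54+54+54+54+97 = 434 → 01 b2.
Outer input = (K'⊕opad) ∥ inner = 5f 2e 5c 5c 5c 5c ∥ 01 b2.
Outer hash (tag): sum = 95+46+92+92+92+92+1+178 = 688 → 02 b0.

02b0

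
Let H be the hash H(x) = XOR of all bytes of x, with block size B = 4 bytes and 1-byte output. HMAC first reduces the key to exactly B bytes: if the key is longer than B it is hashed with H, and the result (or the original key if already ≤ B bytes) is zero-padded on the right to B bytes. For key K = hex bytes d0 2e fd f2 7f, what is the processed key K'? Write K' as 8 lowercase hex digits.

|K| = 5 > B = 4, so first hash the key.
H(K): XOR d0⊕2e⊕fd⊕f2⊕7f = 8e.
Zero-pad H(K) = 8e to 4 bytes: K' = 8e 00 00 00.

8e000000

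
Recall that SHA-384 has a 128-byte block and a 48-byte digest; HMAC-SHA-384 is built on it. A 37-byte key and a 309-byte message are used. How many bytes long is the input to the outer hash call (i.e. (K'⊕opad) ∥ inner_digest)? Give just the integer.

Key is 37 ≤ 128 bytes, zero-padded: |K'| = 128.
Outer input = (K'⊕opad) ∥ H(inner) → 128 + 48 = 176 bytes.

176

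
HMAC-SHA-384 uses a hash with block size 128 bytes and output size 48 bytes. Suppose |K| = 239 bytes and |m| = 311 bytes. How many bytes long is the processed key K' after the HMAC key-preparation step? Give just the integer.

Key is 239 > 128 bytes, so it is hashed to 48 bytes then zero-padded to 128: |K'| = 128.

128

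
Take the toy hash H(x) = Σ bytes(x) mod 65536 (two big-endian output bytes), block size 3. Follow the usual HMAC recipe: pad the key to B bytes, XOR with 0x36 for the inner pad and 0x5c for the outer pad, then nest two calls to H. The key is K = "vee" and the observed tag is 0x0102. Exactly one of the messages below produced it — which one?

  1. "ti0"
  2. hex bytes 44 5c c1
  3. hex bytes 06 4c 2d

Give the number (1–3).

Key "vee" = 76 65 65 is exactly B = 3 bytes: K' = 76 65 65.
K' ⊕ ipad = 40 53 53; K' ⊕ opad = 2a 39 39.
m1: inner = H(40 53 53 74 69 30) = 01 f3; tag = H(2a 39 39 01 f3) = 0190
m2: inner = H(40 53 53 44 5c c1) = 02 47; tag = H(2a 39 39 02 47) = 00e5
m3: inner = H(40 53 53 06 4c 2d) = 01 65; tag = H(2a 39 39 01 65) = 0102 ← matches

3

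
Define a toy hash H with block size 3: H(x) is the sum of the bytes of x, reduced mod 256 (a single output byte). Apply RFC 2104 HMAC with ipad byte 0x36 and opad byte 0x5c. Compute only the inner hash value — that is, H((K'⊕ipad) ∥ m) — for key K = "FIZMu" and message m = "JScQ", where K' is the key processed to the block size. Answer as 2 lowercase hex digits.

Key "FIZMu" = 46 49 5a 4d 75 is 5 bytes > B = 3, so hash it first: H(key) = ab, then zero-pad to 3 bytes: K' = ab 00 00.
K' ⊕ ipad = 9d 36 36.
Inner input = 9d 36 36 ∥ 4a 53 63 51.
Inner hash: sum = 157+54+54+74+83+99+81 = 602; mod 256 = 90 → 5a.

5a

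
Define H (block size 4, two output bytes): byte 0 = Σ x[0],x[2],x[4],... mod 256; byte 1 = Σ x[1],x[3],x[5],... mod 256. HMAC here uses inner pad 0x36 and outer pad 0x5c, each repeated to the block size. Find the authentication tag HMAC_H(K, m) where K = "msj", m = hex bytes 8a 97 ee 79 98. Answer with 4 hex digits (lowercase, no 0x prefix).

Key "msj" = 6d 73 6a is 3 bytes ≤ B = 4; zero-pad to 4 bytes: K' = 6d 73 6a 00.
K' ⊕ ipad = 5b 45 5c 36.  K' ⊕ opad = 31 2f 36 5c.
Inner input = (K'⊕ipad) ∥ m = 5b 45 5c 36 ∥ 8a 97 ee 79 98.
Inner hash: even-index sum = 711 mod 256 = 199; odd-index sum = 395 mod 256 = 139 → c7 8b.
Outer input = (K'⊕opad) ∥ inner = 31 2f 36 5c ∥ c7 8b.
Outer hash (tag): even-index sum = 302 mod 256 = 46; odd-index sum = 278 mod 256 = 22 → 2e 16.

2e16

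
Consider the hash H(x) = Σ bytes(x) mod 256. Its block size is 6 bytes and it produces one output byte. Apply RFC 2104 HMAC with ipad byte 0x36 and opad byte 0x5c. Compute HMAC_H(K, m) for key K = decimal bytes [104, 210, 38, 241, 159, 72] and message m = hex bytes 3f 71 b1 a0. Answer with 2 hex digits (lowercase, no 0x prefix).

01

Key decimal bytes [104, 210, 38, 241, 159, 72] = 68 d2 26 f1 9f 48 is exactly B = 6 bytes: K' = 68 d2 26 f1 9f 48.
K' ⊕ ipad = 5e e4 10 c7 a9 7e.  K' ⊕ opad = 34 8e 7a ad c3 14.
Inner input = (K'⊕ipad) ∥ m = 5e e4 10 c7 a9 7e ∥ 3f 71 b1 a0.
Inner hash: sum = 94+228+16+199+169+126+63+113+177+160 = 1345; mod 256 = 65 → 41.
Outer input = (K'⊕opad) ∥ inner = 34 8e 7a ad c3 14 ∥ 41.
Outer hash (tag): sum = 52+142+122+173+195+20+65 = 769; mod 256 = 1 → 01.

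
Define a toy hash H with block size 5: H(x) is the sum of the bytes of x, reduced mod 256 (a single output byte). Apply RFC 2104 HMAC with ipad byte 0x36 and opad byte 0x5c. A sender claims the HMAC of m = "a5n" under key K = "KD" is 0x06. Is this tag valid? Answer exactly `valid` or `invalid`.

invalid

Key "KD" = 4b 44 is 2 bytes ≤ B = 5; zero-pad to 5 bytes: K' = 4b 44 00 00 00.
K' ⊕ ipad = 7d 72 36 36 36; K' ⊕ opad = 17 18 5c 5c 5c.
Inner hash: sum = 125+114+54+54+54+97+53+110 = 661; mod 256 = 149 → 95.
Outer hash (recomputed tag): sum = 23+24+92+92+92+149 = 472; mod 256 = 216 → d8.
Recomputed tag = d8; claimed = 06 → mismatch.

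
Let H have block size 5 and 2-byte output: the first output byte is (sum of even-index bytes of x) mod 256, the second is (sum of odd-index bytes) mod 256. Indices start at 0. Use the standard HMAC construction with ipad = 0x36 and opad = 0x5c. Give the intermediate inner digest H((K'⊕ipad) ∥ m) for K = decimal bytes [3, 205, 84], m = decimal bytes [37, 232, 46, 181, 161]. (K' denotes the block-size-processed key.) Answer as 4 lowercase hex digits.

6a25

Key decimal bytes [3, 205, 84] = 03 cd 54 is 3 bytes ≤ B = 5; zero-pad to 5 bytes: K' = 03 cd 54 00 00.
K' ⊕ ipad = 35 fb 62 36 36.
Inner input = 35 fb 62 36 36 ∥ 25 e8 2e b5 a1.
Inner hash: even-index sum = 618 mod 256 = 106; odd-index sum = 549 mod 256 = 37 → 6a 25.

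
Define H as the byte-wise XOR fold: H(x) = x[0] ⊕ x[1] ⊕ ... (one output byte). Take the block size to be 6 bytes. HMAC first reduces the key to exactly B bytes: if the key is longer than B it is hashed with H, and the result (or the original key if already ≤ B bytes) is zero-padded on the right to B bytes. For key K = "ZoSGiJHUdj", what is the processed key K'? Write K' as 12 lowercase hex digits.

|K| = 10 > B = 6, so first hash the key.
H(K): XOR 5a⊕6f⊕53⊕47⊕69⊕4a⊕48⊕55⊕64⊕6a = 11.
Zero-pad H(K) = 11 to 6 bytes: K' = 11 00 00 00 00 00.

110000000000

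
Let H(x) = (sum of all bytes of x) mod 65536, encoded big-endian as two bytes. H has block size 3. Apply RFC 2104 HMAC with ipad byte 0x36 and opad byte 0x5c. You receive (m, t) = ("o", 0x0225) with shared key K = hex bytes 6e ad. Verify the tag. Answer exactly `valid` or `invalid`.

invalid

Key hex bytes 6e ad is 2 bytes ≤ B = 3; zero-pad to 3 bytes: K' = 6e ad 00.
K' ⊕ ipad = 58 9b 36; K' ⊕ opad = 32 f1 5c.
Inner hash: sum = 88+155+54+111 = 408 → 01 98.
Outer hash (recomputed tag): sum = 50+241+92+1+152 = 536 → 02 18.
Recomputed tag = 0218; claimed = 0225 → mismatch.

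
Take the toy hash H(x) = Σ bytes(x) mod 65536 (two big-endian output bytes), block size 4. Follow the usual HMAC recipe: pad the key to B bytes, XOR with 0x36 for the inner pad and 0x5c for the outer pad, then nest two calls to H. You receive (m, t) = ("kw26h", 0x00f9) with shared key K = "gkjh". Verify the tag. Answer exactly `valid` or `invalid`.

Key "gkjh" = 67 6b 6a 68 is exactly B = 4 bytes: K' = 67 6b 6a 68.
K' ⊕ ipad = 51 5d 5c 5e; K' ⊕ opad = 3b 37 36 34.
Inner hash: sum = 81+93+92+94+107+119+50+54+104 = 794 → 03 1a.
Outer hash (recomputed tag): sum = 59+55+54+52+3+26 = 249 → 00 f9.
Recomputed tag = 00f9; claimed = 00f9 → match.

valid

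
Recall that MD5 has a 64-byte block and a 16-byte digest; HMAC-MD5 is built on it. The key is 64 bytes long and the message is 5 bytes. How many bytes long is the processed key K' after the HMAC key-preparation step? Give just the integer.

Key is 64 ≤ 64 bytes, zero-padded: |K'| = 64.

64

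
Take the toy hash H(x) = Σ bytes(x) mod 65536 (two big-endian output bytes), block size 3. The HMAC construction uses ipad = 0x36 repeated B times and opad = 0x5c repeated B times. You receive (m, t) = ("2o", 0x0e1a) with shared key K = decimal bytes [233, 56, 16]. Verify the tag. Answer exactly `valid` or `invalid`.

invalid

Key decimal bytes [233, 56, 16] = e9 38 10 is exactly B = 3 bytes: K' = e9 38 10.
K' ⊕ ipad = df 0e 26; K' ⊕ opad = b5 64 4c.
Inner hash: sum = 223+14+38+50+111 = 436 → 01 b4.
Outer hash (recomputed tag): sum = 181+100+76+1+180 = 538 → 02 1a.
Recomputed tag = 021a; claimed = 0e1a → mismatch.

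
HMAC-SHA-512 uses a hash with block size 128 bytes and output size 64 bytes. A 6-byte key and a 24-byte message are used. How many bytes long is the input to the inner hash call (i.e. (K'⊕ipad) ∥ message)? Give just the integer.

152

Key is 6 ≤ 128 bytes, zero-padded: |K'| = 128.
Inner input = (K'⊕ipad) ∥ m → 128 + 24 = 152 bytes.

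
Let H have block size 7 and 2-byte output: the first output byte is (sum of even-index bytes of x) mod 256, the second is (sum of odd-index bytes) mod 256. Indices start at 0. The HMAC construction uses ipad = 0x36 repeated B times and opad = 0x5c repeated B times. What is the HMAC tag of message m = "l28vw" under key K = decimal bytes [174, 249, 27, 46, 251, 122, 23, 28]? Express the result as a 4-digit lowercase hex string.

add0

Key decimal bytes [174, 249, 27, 46, 251, 122, 23, 28] = ae f9 1b 2e fb 7a 17 1c is 8 bytes > B = 7, so hash it first: H(key) = db bd, then zero-pad to 7 bytes: K' = db bd 00 00 00 00 00.
K' ⊕ ipad = ed 8b 36 36 36 36 36.  K' ⊕ opad = 87 e1 5c 5c 5c 5c 5c.
Inner input = (K'⊕ipad) ∥ m = ed 8b 36 36 36 36 36 ∥ 6c 32 38 76 77.
Inner hash: even-index sum = 567 mod 256 = 55; odd-index sum = 530 mod 256 = 18 → 37 12.
Outer input = (K'⊕opad) ∥ inner = 87 e1 5c 5c 5c 5c 5c ∥ 37 12.
Outer hash (tag): even-index sum = 429 mod 256 = 173; odd-index sum = 464 mod 256 = 208 → ad d0.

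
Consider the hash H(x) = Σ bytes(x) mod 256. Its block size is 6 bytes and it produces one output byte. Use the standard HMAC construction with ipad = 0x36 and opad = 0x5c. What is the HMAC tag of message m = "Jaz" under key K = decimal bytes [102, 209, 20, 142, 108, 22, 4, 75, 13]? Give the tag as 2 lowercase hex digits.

6b

Key decimal bytes [102, 209, 20, 142, 108, 22, 4, 75, 13] = 66 d1 14 8e 6c 16 04 4b 0d is 9 bytes > B = 6, so hash it first: H(key) = b7, then zero-pad to 6 bytes: K' = b7 00 00 00 00 00.
K' ⊕ ipad = 81 36 36 36 36 36.  K' ⊕ opad = eb 5c 5c 5c 5c 5c.
Inner input = (K'⊕ipad) ∥ m = 81 36 36 36 36 36 ∥ 4a 61 7a.
Inner hash: sum = 129+54+54+54+54+54+74+97+122 = 692; mod 256 = 180 → b4.
Outer input = (K'⊕opad) ∥ inner = eb 5c 5c 5c 5c 5c ∥ b4.
Outer hash (tag): sum = 235+92+92+92+92+92+180 = 875; mod 256 = 107 → 6b.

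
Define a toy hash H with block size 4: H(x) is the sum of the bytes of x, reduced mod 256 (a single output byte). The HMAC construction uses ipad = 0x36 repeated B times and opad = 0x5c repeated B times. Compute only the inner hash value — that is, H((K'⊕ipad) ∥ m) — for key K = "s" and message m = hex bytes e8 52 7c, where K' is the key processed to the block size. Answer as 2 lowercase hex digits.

Key "s" = 73 is 1 byte ≤ B = 4; zero-pad to 4 bytes: K' = 73 00 00 00.
K' ⊕ ipad = 45 36 36 36.
Inner input = 45 36 36 36 ∥ e8 52 7c.
Inner hash: sum = 69+54+54+54+232+82+124 = 669; mod 256 = 157 → 9d.

9d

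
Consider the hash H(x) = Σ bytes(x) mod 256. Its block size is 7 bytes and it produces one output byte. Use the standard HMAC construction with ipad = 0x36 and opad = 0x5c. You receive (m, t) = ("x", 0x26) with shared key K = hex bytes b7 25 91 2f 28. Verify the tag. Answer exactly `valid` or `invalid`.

valid

Key hex bytes b7 25 91 2f 28 is 5 bytes ≤ B = 7; zero-pad to 7 bytes: K' = b7 25 91 2f 28 00 00.
K' ⊕ ipad = 81 13 a7 19 1e 36 36; K' ⊕ opad = eb 79 cd 73 74 5c 5c.
Inner hash: sum = 129+19+167+25+30+54+54+120 = 598; mod 256 = 86 → 56.
Outer hash (recomputed tag): sum = 235+121+205+115+116+92+92+86 = 1062; mod 256 = 38 → 26.
Recomputed tag = 26; claimed = 26 → match.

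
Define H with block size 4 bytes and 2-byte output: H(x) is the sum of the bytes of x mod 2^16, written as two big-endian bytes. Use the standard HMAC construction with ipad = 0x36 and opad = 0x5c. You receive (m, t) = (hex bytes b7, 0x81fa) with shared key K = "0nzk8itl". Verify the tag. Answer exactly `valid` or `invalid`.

invalid

Key "0nzk8itl" = 30 6e 7a 6b 38 69 74 6c is 8 bytes > B = 4, so hash it first: H(key) = 03 04, then zero-pad to 4 bytes: K' = 03 04 00 00.
K' ⊕ ipad = 35 32 36 36; K' ⊕ opad = 5f 58 5c 5c.
Inner hash: sum = 53+50+54+54+183 = 394 → 01 8a.
Outer hash (recomputed tag): sum = 95+88+92+92+1+138 = 506 → 01 fa.
Recomputed tag = 01fa; claimed = 81fa → mismatch.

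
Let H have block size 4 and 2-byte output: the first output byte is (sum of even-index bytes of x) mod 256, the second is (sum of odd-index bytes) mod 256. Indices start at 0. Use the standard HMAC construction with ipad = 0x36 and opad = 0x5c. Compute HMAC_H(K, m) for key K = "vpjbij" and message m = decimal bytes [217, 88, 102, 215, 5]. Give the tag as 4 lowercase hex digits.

Key "vpjbij" = 76 70 6a 62 69 6a is 6 bytes > B = 4, so hash it first: H(key) = 49 3c, then zero-pad to 4 bytes: K' = 49 3c 00 00.
K' ⊕ ipad = 7f 0a 36 36.  K' ⊕ opad = 15 60 5c 5c.
Inner input = (K'⊕ipad) ∥ m = 7f 0a 36 36 ∥ d9 58 66 d7 05.
Inner hash: even-index sum = 505 mod 256 = 249; odd-index sum = 367 mod 256 = 111 → f9 6f.
Outer input = (K'⊕opad) ∥ inner = 15 60 5c 5c ∥ f9 6f.
Outer hash (tag): even-index sum = 362 mod 256 = 106; odd-index sum = 299 mod 256 = 43 → 6a 2b.

6a2b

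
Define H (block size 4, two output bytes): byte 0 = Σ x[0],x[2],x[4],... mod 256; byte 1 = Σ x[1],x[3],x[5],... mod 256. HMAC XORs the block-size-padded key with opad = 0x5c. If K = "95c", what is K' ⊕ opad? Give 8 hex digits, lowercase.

65693f5c

Key "95c" = 39 35 63 is 3 bytes ≤ B = 4; zero-pad to 4 bytes: K' = 39 35 63 00.
XOR each byte with 0x5c: 39⊕5c=65, 35⊕5c=69, 63⊕5c=3f, 00⊕5c=5c.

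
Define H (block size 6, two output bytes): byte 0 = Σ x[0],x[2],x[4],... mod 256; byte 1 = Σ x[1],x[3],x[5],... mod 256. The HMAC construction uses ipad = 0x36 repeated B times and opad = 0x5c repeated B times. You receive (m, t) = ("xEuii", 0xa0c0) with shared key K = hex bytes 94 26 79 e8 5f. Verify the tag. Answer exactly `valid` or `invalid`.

invalid

Key hex bytes 94 26 79 e8 5f is 5 bytes ≤ B = 6; zero-pad to 6 bytes: K' = 94 26 79 e8 5f 00.
K' ⊕ ipad = a2 10 4f de 69 36; K' ⊕ opad = c8 7a 25 b4 03 5c.
Inner hash: even-index sum = 688 mod 256 = 176; odd-index sum = 466 mod 256 = 210 → b0 d2.
Outer hash (recomputed tag): even-index sum = 416 mod 256 = 160; odd-index sum = 604 mod 256 = 92 → a0 5c.
Recomputed tag = a05c; claimed = a0c0 → mismatch.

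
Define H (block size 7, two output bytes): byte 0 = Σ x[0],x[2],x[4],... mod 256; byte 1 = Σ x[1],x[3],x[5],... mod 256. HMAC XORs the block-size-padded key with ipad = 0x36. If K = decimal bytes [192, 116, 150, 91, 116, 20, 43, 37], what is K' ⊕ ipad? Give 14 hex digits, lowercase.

c33e3636363636

Key decimal bytes [192, 116, 150, 91, 116, 20, 43, 37] = c0 74 96 5b 74 14 2b 25 is 8 bytes > B = 7, so hash it first: H(key) = f5 08, then zero-pad to 7 bytes: K' = f5 08 00 00 00 00 00.
XOR each byte with 0x36: f5⊕36=c3, 08⊕36=3e, 00⊕36=36, 00⊕36=36, 00⊕36=36, 00⊕36=36, 00⊕36=36.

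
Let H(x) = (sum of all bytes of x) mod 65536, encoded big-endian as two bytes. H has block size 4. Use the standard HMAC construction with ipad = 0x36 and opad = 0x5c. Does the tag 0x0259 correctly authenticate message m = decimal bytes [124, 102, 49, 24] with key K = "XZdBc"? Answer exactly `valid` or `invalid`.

Key "XZdBc" = 58 5a 64 42 63 is 5 bytes > B = 4, so hash it first: H(key) = 01 bb, then zero-pad to 4 bytes: K' = 01 bb 00 00.
K' ⊕ ipad = 37 8d 36 36; K' ⊕ opad = 5d e7 5c 5c.
Inner hash: sum = 55+141+54+54+124+102+49+24 = 603 → 02 5b.
Outer hash (recomputed tag): sum = 93+231+92+92+2+91 = 601 → 02 59.
Recomputed tag = 0259; claimed = 0259 → match.

valid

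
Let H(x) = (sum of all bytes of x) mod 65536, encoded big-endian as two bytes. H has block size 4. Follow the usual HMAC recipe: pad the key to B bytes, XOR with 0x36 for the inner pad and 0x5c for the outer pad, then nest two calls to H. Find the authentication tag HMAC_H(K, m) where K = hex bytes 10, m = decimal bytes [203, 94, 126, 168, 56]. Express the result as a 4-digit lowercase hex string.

01b2

Key hex bytes 10 is 1 byte ≤ B = 4; zero-pad to 4 bytes: K' = 10 00 00 00.
K' ⊕ ipad = 26 36 36 36.  K' ⊕ opad = 4c 5c 5c 5c.
Inner input = (K'⊕ipad) ∥ m = 26 36 36 36 ∥ cb 5e 7e a8 38.
Inner hash: sum = 38+54+54+54+203+94+126+168+56 = 847 → 03 4f.
Outer input = (K'⊕opad) ∥ inner = 4c 5c 5c 5c ∥ 03 4f.
Outer hash (tag): sum = 76+92+92+92+3+79 = 434 → 01 b2.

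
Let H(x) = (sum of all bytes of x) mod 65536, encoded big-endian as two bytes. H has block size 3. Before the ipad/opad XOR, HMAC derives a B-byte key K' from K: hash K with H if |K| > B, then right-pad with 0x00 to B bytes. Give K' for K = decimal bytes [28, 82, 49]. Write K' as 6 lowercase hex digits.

Key decimal bytes [28, 82, 49] = 1c 52 31 is exactly B = 3 bytes: K' = 1c 52 31.

1c5231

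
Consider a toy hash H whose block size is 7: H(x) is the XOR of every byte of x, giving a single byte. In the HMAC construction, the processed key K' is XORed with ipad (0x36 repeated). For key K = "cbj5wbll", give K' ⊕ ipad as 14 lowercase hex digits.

Key "cbj5wbll" = 63 62 6a 35 77 62 6c 6c is 8 bytes > B = 7, so hash it first: H(key) = 4b, then zero-pad to 7 bytes: K' = 4b 00 00 00 00 00 00.
XOR each byte with 0x36: 4b⊕36=7d, 00⊕36=36, 00⊕36=36, 00⊕36=36, 00⊕36=36, 00⊕36=36, 00⊕36=36.

7d363636363636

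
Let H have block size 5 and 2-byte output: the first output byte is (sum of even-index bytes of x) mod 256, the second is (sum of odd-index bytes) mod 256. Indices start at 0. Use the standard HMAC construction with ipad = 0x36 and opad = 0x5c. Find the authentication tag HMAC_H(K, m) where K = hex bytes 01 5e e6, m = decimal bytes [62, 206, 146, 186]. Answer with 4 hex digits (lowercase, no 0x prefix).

e123

Key hex bytes 01 5e e6 is 3 bytes ≤ B = 5; zero-pad to 5 bytes: K' = 01 5e e6 00 00.
K' ⊕ ipad = 37 68 d0 36 36.  K' ⊕ opad = 5d 02 ba 5c 5c.
Inner input = (K'⊕ipad) ∥ m = 37 68 d0 36 36 ∥ 3e ce 92 ba.
Inner hash: even-index sum = 709 mod 256 = 197; odd-index sum = 366 mod 256 = 110 → c5 6e.
Outer input = (K'⊕opad) ∥ inner = 5d 02 ba 5c 5c ∥ c5 6e.
Outer hash (tag): even-index sum = 481 mod 256 = 225; odd-index sum = 291 mod 256 = 35 → e1 23.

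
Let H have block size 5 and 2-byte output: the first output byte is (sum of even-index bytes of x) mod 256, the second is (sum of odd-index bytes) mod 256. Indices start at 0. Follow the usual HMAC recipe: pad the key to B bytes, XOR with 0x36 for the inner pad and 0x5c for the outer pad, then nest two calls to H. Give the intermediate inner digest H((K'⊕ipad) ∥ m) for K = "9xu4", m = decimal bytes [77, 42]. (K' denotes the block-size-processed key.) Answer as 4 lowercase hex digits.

Key "9xu4" = 39 78 75 34 is 4 bytes ≤ B = 5; zero-pad to 5 bytes: K' = 39 78 75 34 00.
K' ⊕ ipad = 0f 4e 43 02 36.
Inner input = 0f 4e 43 02 36 ∥ 4d 2a.
Inner hash: even-index sum = 178 mod 256 = 178; odd-index sum = 157 mod 256 = 157 → b2 9d.

b29d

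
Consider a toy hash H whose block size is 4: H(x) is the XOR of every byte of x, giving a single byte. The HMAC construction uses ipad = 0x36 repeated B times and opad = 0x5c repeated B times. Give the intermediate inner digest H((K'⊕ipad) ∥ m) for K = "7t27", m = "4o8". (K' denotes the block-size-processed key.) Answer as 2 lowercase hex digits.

Key "7t27" = 37 74 32 37 is exactly B = 4 bytes: K' = 37 74 32 37.
K' ⊕ ipad = 01 42 04 01.
Inner input = 01 42 04 01 ∥ 34 6f 38.
Inner hash: XOR 01⊕42⊕04⊕01⊕34⊕6f⊕38 = 25.

25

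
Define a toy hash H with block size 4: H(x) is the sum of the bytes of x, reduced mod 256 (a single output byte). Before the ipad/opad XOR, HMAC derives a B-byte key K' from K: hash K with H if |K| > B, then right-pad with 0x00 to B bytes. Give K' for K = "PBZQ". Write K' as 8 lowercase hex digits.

Key "PBZQ" = 50 42 5a 51 is exactly B = 4 bytes: K' = 50 42 5a 51.

50425a51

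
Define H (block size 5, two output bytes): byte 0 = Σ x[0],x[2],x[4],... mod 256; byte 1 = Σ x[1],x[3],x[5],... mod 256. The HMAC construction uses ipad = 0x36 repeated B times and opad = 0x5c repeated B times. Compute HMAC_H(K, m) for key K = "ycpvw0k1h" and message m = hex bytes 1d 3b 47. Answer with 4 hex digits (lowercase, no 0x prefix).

Key "ycpvw0k1h" = 79 63 70 76 77 30 6b 31 68 is 9 bytes > B = 5, so hash it first: H(key) = 33 3a, then zero-pad to 5 bytes: K' = 33 3a 00 00 00.
K' ⊕ ipad = 05 0c 36 36 36.  K' ⊕ opad = 6f 66 5c 5c 5c.
Inner input = (K'⊕ipad) ∥ m = 05 0c 36 36 36 ∥ 1d 3b 47.
Inner hash: even-index sum = 172 mod 256 = 172; odd-index sum = 166 mod 256 = 166 → ac a6.
Outer input = (K'⊕opad) ∥ inner = 6f 66 5c 5c 5c ∥ ac a6.
Outer hash (tag): even-index sum = 461 mod 256 = 205; odd-index sum = 366 mod 256 = 110 → cd 6e.

cd6e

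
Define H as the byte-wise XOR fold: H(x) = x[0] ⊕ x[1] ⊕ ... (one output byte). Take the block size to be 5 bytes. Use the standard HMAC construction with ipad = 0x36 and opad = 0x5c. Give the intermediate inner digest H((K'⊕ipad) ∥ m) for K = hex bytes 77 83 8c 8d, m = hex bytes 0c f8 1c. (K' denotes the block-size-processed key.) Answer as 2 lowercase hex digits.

Key hex bytes 77 83 8c 8d is 4 bytes ≤ B = 5; zero-pad to 5 bytes: K' = 77 83 8c 8d 00.
K' ⊕ ipad = 41 b5 ba bb 36.
Inner input = 41 b5 ba bb 36 ∥ 0c f8 1c.
Inner hash: XOR 41⊕b5⊕ba⊕bb⊕36⊕0c⊕f8⊕1c = 2b.

2b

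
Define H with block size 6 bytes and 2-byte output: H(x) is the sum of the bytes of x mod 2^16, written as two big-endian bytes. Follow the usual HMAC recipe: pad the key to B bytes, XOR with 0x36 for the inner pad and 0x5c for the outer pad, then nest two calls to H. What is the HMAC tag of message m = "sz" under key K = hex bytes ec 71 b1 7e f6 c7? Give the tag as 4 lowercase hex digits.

Key hex bytes ec 71 b1 7e f6 c7 is exactly B = 6 bytes: K' = ec 71 b1 7e f6 c7.
K' ⊕ ipad = da 47 87 48 c0 f1.  K' ⊕ opad = b0 2d ed 22 aa 9b.
Inner input = (K'⊕ipad) ∥ m = da 47 87 48 c0 f1 ∥ 73 7a.
Inner hash: sum = 218+71+135+72+192+241+115+122 = 1166 → 04 8e.
Outer input = (K'⊕opad) ∥ inner = b0 2d ed 22 aa 9b ∥ 04 8e.
Outer hash (tag): sum = 176+45+237+34+170+155+4+142 = 963 → 03 c3.

03c3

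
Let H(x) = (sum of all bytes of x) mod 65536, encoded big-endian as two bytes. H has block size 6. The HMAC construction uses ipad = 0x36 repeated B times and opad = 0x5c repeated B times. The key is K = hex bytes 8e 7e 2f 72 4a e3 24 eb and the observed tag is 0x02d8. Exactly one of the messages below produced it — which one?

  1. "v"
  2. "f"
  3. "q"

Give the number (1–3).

Key hex bytes 8e 7e 2f 72 4a e3 24 eb is 8 bytes > B = 6, so hash it first: H(key) = 03 e9, then zero-pad to 6 bytes: K' = 03 e9 00 00 00 00.
K' ⊕ ipad = 35 df 36 36 36 36; K' ⊕ opad = 5f b5 5c 5c 5c 5c.
m1: inner = H(35 df 36 36 36 36 76) = 02 62; tag = H(5f b5 5c 5c 5c 5c 02 62) = 02e8
m2: inner = H(35 df 36 36 36 36 66) = 02 52; tag = H(5f b5 5c 5c 5c 5c 02 52) = 02d8 ← matches
m3: inner = H(35 df 36 36 36 36 71) = 02 5d; tag = H(5f b5 5c 5c 5c 5c 02 5d) = 02e3

2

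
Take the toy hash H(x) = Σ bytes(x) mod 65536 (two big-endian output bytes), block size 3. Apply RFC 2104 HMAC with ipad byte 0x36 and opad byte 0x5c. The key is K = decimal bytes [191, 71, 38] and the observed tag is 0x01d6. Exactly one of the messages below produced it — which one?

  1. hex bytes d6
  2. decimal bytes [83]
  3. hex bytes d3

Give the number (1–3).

2

Key decimal bytes [191, 71, 38] = bf 47 26 is exactly B = 3 bytes: K' = bf 47 26.
K' ⊕ ipad = 89 71 10; K' ⊕ opad = e3 1b 7a.
m1: inner = H(89 71 10 d6) = 01 e0; tag = H(e3 1b 7a 01 e0) = 0259
m2: inner = H(89 71 10 53) = 01 5d; tag = H(e3 1b 7a 01 5d) = 01d6 ← matches
m3: inner = H(89 71 10 d3) = 01 dd; tag = H(e3 1b 7a 01 dd) = 0256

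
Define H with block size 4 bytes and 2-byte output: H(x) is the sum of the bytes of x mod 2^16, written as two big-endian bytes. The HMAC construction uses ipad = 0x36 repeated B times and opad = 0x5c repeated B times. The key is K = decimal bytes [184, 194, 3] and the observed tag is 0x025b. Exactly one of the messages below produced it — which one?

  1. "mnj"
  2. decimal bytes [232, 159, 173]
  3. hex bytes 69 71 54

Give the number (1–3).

3

Key decimal bytes [184, 194, 3] = b8 c2 03 is 3 bytes ≤ B = 4; zero-pad to 4 bytes: K' = b8 c2 03 00.
K' ⊕ ipad = 8e f4 35 36; K' ⊕ opad = e4 9e 5f 5c.
m1: inner = H(8e f4 35 36 6d 6e 6a) = 03 32; tag = H(e4 9e 5f 5c 03 32) = 0272
m2: inner = H(8e f4 35 36 e8 9f ad) = 04 21; tag = H(e4 9e 5f 5c 04 21) = 0262
m3: inner = H(8e f4 35 36 69 71 54) = 03 1b; tag = H(e4 9e 5f 5c 03 1b) = 025b ← matches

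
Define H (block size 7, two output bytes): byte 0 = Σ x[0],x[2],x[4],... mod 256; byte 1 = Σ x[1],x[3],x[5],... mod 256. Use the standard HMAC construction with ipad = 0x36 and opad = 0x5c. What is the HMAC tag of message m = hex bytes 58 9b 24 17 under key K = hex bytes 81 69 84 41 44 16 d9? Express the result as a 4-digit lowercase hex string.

c418

Key hex bytes 81 69 84 41 44 16 d9 is exactly B = 7 bytes: K' = 81 69 84 41 44 16 d9.
K' ⊕ ipad = b7 5f b2 77 72 20 ef.  K' ⊕ opad = dd 35 d8 1d 18 4a 85.
Inner input = (K'⊕ipad) ∥ m = b7 5f b2 77 72 20 ef ∥ 58 9b 24 17.
Inner hash: even-index sum = 892 mod 256 = 124; odd-index sum = 370 mod 256 = 114 → 7c 72.
Outer input = (K'⊕opad) ∥ inner = dd 35 d8 1d 18 4a 85 ∥ 7c 72.
Outer hash (tag): even-index sum = 708 mod 256 = 196; odd-index sum = 280 mod 256 = 24 → c4 18.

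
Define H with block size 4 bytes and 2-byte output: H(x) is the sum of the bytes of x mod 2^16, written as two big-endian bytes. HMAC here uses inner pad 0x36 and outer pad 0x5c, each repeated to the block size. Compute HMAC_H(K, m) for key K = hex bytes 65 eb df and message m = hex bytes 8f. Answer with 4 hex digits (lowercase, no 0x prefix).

02af

Key hex bytes 65 eb df is 3 bytes ≤ B = 4; zero-pad to 4 bytes: K' = 65 eb df 00.
K' ⊕ ipad = 53 dd e9 36.  K' ⊕ opad = 39 b7 83 5c.
Inner input = (K'⊕ipad) ∥ m = 53 dd e9 36 ∥ 8f.
Inner hash: sum = 83+221+233+54+143 = 734 → 02 de.
Outer input = (K'⊕opad) ∥ inner = 39 b7 83 5c ∥ 02 de.
Outer hash (tag): sum = 57+183+131+92+2+222 = 687 → 02 af.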